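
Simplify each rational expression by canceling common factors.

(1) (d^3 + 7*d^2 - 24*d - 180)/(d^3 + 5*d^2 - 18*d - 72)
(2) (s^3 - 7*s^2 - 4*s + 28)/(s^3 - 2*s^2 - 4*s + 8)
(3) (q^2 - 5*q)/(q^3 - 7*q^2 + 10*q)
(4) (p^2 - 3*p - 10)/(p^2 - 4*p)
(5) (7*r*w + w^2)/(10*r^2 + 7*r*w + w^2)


(1) = (d^2 + d - 30)/(d^2 - d - 12)
(2) = (s - 7)/(s - 2)
(3) = 1/(q - 2)
(4) = (p^2 - 3*p - 10)/(p^2 - 4*p)
(5) = (7*r*w + w^2)/(10*r^2 + 7*r*w + w^2)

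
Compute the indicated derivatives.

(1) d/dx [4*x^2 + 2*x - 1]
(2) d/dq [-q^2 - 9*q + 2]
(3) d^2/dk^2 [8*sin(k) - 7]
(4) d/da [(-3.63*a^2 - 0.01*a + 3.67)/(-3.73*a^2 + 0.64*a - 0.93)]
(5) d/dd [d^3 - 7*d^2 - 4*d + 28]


(1) = 8*x + 2
(2) = -2*q - 9
(3) = -8*sin(k)
(4) = (-2.3605*a^2 + 34.13*a - 2.3395)/(13.9129*a^4 - 4.7744*a^3 + 7.3474*a^2 - 1.1904*a + 0.8649)
(5) = 3*d^2 - 14*d - 4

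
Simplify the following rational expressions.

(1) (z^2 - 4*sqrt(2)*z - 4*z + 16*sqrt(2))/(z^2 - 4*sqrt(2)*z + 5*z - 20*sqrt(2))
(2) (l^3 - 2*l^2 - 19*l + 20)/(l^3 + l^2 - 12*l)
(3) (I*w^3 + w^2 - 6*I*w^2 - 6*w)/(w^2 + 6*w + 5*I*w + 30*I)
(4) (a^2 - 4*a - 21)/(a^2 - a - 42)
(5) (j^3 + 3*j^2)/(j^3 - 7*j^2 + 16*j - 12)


(1) = (z - 4)/(z + 5)
(2) = (l^2 - 6*l + 5)/(l^2 - 3*l)
(3) = (I*w^3 + w^2*(1 - 6*I) - 6*w)/(w^2 + w*(6 + 5*I) + 30*I)
(4) = (a + 3)/(a + 6)
(5) = (j^3 + 3*j^2)/(j^3 - 7*j^2 + 16*j - 12)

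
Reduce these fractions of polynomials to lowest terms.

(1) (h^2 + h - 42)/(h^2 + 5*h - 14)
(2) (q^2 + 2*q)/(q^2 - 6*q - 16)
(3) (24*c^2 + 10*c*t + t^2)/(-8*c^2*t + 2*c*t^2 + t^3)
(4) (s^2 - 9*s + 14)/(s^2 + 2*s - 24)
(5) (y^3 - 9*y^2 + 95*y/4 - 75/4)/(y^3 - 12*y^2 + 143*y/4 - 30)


(1) = (h - 6)/(h - 2)
(2) = q/(q - 8)
(3) = (6*c + t)/(-2*c*t + t^2)
(4) = (s^2 - 9*s + 14)/(s^2 + 2*s - 24)
(5) = (y - 5)/(y - 8)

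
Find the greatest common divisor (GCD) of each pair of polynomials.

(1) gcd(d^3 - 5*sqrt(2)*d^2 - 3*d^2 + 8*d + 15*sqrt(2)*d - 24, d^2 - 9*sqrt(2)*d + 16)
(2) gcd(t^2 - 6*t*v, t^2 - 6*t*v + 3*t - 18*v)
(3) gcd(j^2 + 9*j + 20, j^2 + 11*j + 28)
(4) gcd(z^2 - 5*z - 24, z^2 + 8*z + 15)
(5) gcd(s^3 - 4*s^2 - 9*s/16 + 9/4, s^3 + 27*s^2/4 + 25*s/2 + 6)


(1) = gcd((d - 3)*(d - 4*sqrt(2))*(d - sqrt(2)), (d - 8*sqrt(2))*(d - sqrt(2))) = d - sqrt(2)
(2) = t - 6*v
(3) = gcd((j + 4)*(j + 5), (j + 4)*(j + 7)) = j + 4
(4) = gcd((z - 8)*(z + 3), (z + 3)*(z + 5)) = z + 3
(5) = gcd((s - 4)*(s - 3/4)*(s + 3/4), (s + 3/4)*(s + 2)*(s + 4)) = s + 3/4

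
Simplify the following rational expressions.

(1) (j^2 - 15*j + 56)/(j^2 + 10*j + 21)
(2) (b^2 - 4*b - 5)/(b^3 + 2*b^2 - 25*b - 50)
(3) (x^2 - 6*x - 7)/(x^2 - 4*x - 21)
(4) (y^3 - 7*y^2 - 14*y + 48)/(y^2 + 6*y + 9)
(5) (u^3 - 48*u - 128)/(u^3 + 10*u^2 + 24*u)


(1) = (j^2 - 15*j + 56)/(j^2 + 10*j + 21)
(2) = (b + 1)/(b^2 + 7*b + 10)
(3) = (x + 1)/(x + 3)
(4) = (y^2 - 10*y + 16)/(y + 3)
(5) = (u^2 - 4*u - 32)/(u^2 + 6*u)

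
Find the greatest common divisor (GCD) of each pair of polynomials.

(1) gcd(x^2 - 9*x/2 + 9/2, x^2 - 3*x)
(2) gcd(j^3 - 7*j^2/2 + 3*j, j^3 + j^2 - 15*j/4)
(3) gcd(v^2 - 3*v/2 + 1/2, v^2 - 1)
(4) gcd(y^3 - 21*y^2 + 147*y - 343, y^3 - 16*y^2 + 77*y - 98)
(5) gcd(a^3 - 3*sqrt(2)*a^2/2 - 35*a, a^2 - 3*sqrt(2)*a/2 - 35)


(1) = gcd((x - 3)*(x - 3/2), x*(x - 3)) = x - 3
(2) = j^2 - 3*j/2
(3) = v - 1
(4) = gcd((y - 7)^3, (y - 7)^2*(y - 2)) = y^2 - 14*y + 49
(5) = gcd(a*(a - 5*sqrt(2))*(a + 7*sqrt(2)/2), (a - 5*sqrt(2))*(a + 7*sqrt(2)/2)) = a^2 - 3*sqrt(2)*a/2 - 35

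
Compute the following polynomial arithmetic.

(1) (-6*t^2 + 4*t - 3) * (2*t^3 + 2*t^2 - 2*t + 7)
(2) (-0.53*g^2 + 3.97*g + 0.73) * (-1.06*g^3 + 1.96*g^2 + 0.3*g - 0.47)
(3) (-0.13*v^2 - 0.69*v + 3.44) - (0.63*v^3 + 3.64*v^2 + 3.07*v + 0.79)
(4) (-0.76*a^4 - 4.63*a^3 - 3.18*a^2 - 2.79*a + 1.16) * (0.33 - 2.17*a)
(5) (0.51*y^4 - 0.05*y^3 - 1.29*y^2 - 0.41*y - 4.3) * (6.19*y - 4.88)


(1) = -12*t^5 - 4*t^4 + 14*t^3 - 56*t^2 + 34*t - 21
(2) = 0.5618*g^5 - 5.247*g^4 + 6.8484*g^3 + 2.8709*g^2 - 1.6469*g - 0.3431
(3) = -0.63*v^3 - 3.77*v^2 - 3.76*v + 2.65
(4) = 1.6492*a^5 + 9.7963*a^4 + 5.3727*a^3 + 5.0049*a^2 - 3.4379*a + 0.3828
(5) = 3.1569*y^5 - 2.7983*y^4 - 7.7411*y^3 + 3.7573*y^2 - 24.6162*y + 20.984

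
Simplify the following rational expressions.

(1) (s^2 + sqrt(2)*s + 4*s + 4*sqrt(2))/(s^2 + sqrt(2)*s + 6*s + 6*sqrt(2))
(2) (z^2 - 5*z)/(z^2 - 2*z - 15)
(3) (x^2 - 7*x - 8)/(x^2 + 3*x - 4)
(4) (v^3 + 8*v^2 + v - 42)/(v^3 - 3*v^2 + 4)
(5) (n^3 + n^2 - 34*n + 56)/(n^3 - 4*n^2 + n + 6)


(1) = (s + 4)/(s + 6)
(2) = z/(z + 3)
(3) = (x^2 - 7*x - 8)/(x^2 + 3*x - 4)
(4) = (v^2 + 10*v + 21)/(v^2 - v - 2)
(5) = (n^2 + 3*n - 28)/(n^2 - 2*n - 3)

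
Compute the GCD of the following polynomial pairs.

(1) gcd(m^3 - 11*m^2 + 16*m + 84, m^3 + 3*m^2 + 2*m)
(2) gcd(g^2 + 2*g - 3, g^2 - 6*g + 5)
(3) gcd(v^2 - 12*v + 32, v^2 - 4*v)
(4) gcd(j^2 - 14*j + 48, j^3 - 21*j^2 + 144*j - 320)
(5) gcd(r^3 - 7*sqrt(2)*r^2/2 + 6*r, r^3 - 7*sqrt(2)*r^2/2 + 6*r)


(1) = m + 2
(2) = gcd((g - 1)*(g + 3), (g - 5)*(g - 1)) = g - 1
(3) = v - 4
(4) = gcd((j - 8)*(j - 6), (j - 8)^2*(j - 5)) = j - 8
(5) = r^3 - 7*sqrt(2)*r^2/2 + 6*r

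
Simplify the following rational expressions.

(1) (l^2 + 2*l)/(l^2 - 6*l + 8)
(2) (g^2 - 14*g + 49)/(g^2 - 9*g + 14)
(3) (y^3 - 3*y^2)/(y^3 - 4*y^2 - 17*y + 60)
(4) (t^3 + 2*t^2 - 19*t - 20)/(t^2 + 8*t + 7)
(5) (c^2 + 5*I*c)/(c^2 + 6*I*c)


(1) = (l^2 + 2*l)/(l^2 - 6*l + 8)
(2) = (g - 7)/(g - 2)
(3) = y^2/(y^2 - y - 20)
(4) = (t^2 + t - 20)/(t + 7)
(5) = (c + 5*I)/(c + 6*I)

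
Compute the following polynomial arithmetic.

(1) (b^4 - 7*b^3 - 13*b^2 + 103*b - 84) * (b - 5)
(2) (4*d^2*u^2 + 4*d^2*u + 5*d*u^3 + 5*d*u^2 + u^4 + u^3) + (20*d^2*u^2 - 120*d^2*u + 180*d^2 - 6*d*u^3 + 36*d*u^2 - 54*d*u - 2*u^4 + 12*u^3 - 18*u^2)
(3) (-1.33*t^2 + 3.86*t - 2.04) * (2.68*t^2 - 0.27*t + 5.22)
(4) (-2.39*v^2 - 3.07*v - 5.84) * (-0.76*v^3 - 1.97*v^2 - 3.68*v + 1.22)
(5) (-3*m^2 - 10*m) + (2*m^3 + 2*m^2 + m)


(1) = b^5 - 12*b^4 + 22*b^3 + 168*b^2 - 599*b + 420
(2) = 24*d^2*u^2 - 116*d^2*u + 180*d^2 - d*u^3 + 41*d*u^2 - 54*d*u - u^4 + 13*u^3 - 18*u^2
(3) = -3.5644*t^4 + 10.7039*t^3 - 13.452*t^2 + 20.7*t - 10.6488
(4) = 1.8164*v^5 + 7.0415*v^4 + 19.2815*v^3 + 19.8866*v^2 + 17.7458*v - 7.1248
(5) = 2*m^3 - m^2 - 9*m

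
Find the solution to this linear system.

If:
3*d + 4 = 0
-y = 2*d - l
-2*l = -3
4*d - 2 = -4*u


Then:
d = -4/3
l = 3/2
u = 11/6
y = 25/6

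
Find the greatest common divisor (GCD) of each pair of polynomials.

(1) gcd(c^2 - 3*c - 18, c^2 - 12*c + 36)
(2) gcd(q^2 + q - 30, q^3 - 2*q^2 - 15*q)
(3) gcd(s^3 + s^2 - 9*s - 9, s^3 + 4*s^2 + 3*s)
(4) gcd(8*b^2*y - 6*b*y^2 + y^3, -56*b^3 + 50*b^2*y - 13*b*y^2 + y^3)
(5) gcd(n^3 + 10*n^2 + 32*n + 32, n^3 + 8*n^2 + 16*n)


(1) = gcd((c - 6)*(c + 3), (c - 6)^2) = c - 6
(2) = q - 5
(3) = s^2 + 4*s + 3
(4) = gcd(y*(-4*b + y)*(-2*b + y), (-7*b + y)*(-4*b + y)*(-2*b + y)) = 8*b^2 - 6*b*y + y^2
(5) = gcd((n + 2)*(n + 4)^2, n*(n + 4)^2) = n^2 + 8*n + 16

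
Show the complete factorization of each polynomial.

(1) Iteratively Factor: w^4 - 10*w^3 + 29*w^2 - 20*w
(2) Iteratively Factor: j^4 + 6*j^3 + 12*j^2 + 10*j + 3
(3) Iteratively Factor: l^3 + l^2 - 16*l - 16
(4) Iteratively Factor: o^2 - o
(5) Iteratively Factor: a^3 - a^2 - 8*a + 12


(1) = (w)*(w^3 - 10*w^2 + 29*w - 20) = w*(w - 1)*(w^2 - 9*w + 20) = w*(w - 4)*(w - 1)*(w - 5)
(2) = (j + 1)*(j^3 + 5*j^2 + 7*j + 3) = (j + 1)*(j + 3)*(j^2 + 2*j + 1) = (j + 1)^2*(j + 3)*(j + 1)
(3) = (l - 4)*(l^2 + 5*l + 4) = (l - 4)*(l + 4)*(l + 1)
(4) = (o - 1)*(o)
(5) = (a - 2)*(a^2 + a - 6) = (a - 2)^2*(a + 3)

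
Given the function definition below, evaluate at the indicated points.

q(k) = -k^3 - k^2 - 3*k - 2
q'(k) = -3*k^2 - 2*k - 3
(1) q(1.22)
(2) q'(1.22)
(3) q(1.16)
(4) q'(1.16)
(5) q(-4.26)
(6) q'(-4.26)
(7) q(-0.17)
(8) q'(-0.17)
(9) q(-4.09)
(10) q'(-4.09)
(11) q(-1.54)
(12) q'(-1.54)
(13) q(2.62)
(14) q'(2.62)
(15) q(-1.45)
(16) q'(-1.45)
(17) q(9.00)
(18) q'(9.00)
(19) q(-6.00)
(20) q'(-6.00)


(1) = -8.96
(2) = -9.91
(3) = -8.39
(4) = -9.36
(5) = 69.94
(6) = -48.92
(7) = -1.51
(8) = -2.75
(9) = 61.96
(10) = -45.00
(11) = 3.90
(12) = -7.03
(13) = -34.71
(14) = -28.83
(15) = 3.30
(16) = -6.41
(17) = -839.00
(18) = -264.00
(19) = 196.00
(20) = -99.00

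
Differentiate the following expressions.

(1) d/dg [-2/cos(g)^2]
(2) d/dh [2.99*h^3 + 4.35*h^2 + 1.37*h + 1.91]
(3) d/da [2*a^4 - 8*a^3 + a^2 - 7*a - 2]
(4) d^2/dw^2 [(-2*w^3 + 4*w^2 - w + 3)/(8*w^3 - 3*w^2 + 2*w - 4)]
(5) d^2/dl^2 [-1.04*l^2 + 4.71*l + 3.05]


(1) = -4*sin(g)/cos(g)^3
(2) = 8.97*h^2 + 8.7*h + 1.37
(3) = 8*a^3 - 24*a^2 + 2*a - 7
(4) = 2*(208*w^6 - 96*w^5 + 648*w^4 + 367*w^3 - 63*w^2 + 174*w + 32)/(512*w^9 - 576*w^8 + 600*w^7 - 1083*w^6 + 726*w^5 - 528*w^4 + 536*w^3 - 192*w^2 + 96*w - 64)
(5) = -2.08000000000000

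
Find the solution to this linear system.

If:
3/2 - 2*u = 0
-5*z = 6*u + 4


Then:
u = 3/4
z = -17/10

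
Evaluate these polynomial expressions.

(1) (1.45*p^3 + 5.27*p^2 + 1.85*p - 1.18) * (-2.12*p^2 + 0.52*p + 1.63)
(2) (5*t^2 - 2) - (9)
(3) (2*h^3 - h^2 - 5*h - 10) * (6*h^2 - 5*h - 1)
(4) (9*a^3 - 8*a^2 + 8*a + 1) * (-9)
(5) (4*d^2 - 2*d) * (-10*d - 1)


(1) = -3.074*p^5 - 10.4184*p^4 + 1.1819*p^3 + 12.0537*p^2 + 2.4019*p - 1.9234
(2) = 5*t^2 - 11
(3) = 12*h^5 - 16*h^4 - 27*h^3 - 34*h^2 + 55*h + 10
(4) = -81*a^3 + 72*a^2 - 72*a - 9
(5) = -40*d^3 + 16*d^2 + 2*d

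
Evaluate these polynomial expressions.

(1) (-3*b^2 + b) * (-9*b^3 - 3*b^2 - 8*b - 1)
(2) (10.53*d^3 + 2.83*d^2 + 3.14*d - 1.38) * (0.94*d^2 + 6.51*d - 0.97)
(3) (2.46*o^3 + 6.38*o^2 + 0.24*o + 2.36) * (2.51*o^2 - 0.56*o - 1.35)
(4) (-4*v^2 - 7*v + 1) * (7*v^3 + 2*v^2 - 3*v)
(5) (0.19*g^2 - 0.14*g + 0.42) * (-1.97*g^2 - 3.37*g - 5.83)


(1) = 27*b^5 + 21*b^3 - 5*b^2 - b
(2) = 9.8982*d^5 + 71.2105*d^4 + 11.1608*d^3 + 16.3991*d^2 - 12.0296*d + 1.3386
(3) = 6.1746*o^5 + 14.6362*o^4 - 6.2914*o^3 - 2.8238*o^2 - 1.6456*o - 3.186
(4) = -28*v^5 - 57*v^4 + 5*v^3 + 23*v^2 - 3*v
(5) = -0.3743*g^4 - 0.3645*g^3 - 1.4633*g^2 - 0.5992*g - 2.4486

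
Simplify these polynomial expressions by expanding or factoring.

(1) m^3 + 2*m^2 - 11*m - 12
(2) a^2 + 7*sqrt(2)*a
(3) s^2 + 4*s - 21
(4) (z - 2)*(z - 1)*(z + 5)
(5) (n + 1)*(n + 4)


(1) = (m - 3)*(m + 1)*(m + 4)
(2) = a*(a + 7*sqrt(2))
(3) = (s - 3)*(s + 7)
(4) = z^3 + 2*z^2 - 13*z + 10
(5) = n^2 + 5*n + 4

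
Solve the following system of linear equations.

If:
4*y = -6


Then:
y = -3/2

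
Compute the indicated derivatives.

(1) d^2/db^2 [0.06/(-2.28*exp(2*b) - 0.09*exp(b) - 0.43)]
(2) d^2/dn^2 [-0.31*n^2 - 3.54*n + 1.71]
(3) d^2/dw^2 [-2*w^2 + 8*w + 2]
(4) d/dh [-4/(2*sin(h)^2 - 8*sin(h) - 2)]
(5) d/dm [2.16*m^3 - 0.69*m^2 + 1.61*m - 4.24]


(1) = ((0.5472*exp(b) + 0.0054)*(2.28*exp(2*b) + 0.09*exp(b) + 0.43) - 0.06*(4.56*exp(b) + 0.09)*(9.12*exp(b) + 0.18)*exp(b))*exp(b)/(2.28*exp(2*b) + 0.09*exp(b) + 0.43)^3
(2) = -0.620000000000000
(3) = -4
(4) = 4*(sin(h) - 2)*cos(h)/(4*sin(h) + cos(h)^2)^2
(5) = 6.48*m^2 - 1.38*m + 1.61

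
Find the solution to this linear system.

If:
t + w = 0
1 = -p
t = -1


Then:
p = -1
t = -1
w = 1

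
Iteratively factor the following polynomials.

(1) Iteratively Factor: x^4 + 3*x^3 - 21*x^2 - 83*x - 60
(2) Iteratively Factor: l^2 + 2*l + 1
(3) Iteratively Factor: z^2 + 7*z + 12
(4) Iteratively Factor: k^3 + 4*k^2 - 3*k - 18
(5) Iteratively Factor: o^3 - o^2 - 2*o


(1) = (x + 3)*(x^3 - 21*x - 20) = (x - 5)*(x + 3)*(x^2 + 5*x + 4) = (x - 5)*(x + 3)*(x + 4)*(x + 1)
(2) = (l + 1)*(l + 1)
(3) = (z + 3)*(z + 4)
(4) = (k - 2)*(k^2 + 6*k + 9) = (k - 2)*(k + 3)*(k + 3)
(5) = (o - 2)*(o^2 + o) = (o - 2)*(o + 1)*(o)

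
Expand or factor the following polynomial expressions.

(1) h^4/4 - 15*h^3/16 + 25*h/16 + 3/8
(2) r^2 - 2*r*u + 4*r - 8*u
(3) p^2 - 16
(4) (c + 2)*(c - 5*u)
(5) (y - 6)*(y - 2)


(1) = (h/4 + 1/4)*(h - 3)*(h - 2)*(h + 1/4)
(2) = (r + 4)*(r - 2*u)
(3) = (p - 4)*(p + 4)
(4) = c^2 - 5*c*u + 2*c - 10*u
(5) = y^2 - 8*y + 12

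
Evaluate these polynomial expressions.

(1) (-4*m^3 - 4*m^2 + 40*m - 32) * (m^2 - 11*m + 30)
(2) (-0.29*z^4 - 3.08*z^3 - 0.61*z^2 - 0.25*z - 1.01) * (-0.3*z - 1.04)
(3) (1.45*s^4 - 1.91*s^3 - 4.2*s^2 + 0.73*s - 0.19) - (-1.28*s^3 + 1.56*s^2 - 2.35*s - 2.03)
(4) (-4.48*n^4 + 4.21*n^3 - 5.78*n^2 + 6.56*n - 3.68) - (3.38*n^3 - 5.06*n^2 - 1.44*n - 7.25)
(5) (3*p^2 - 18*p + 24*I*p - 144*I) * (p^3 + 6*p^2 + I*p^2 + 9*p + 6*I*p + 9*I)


(1) = -4*m^5 + 40*m^4 - 36*m^3 - 592*m^2 + 1552*m - 960
(2) = 0.087*z^5 + 1.2256*z^4 + 3.3862*z^3 + 0.7094*z^2 + 0.563*z + 1.0504
(3) = 1.45*s^4 - 0.63*s^3 - 5.76*s^2 + 3.08*s + 1.84
(4) = -4.48*n^4 + 0.83*n^3 - 0.72*n^2 + 8.0*n + 3.57
(5) = 3*p^5 + 27*I*p^4 - 105*p^3 - 162*p^2 - 729*I*p^2 + 648*p - 1458*I*p + 1296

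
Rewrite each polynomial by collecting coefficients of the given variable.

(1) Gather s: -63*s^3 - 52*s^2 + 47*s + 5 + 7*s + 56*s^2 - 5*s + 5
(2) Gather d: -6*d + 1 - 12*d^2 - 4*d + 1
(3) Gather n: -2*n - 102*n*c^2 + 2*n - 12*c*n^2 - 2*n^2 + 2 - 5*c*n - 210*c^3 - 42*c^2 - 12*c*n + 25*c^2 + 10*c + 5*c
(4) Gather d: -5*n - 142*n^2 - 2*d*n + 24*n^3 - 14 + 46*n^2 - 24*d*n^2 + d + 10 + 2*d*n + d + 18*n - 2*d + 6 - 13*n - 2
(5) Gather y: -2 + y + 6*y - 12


(1) = -63*s^3 + 4*s^2 + 49*s + 10
(2) = -12*d^2 - 10*d + 2
(3) = -210*c^3 - 17*c^2 + 15*c + n^2*(-12*c - 2) + n*(-102*c^2 - 17*c) + 2
(4) = -24*d*n^2 + 24*n^3 - 96*n^2
(5) = 7*y - 14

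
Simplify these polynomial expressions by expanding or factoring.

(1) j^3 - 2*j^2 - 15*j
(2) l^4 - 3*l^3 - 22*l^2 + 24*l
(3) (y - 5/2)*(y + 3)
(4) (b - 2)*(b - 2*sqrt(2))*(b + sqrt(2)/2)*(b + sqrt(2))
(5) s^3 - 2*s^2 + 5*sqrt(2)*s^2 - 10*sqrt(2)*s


(1) = j*(j - 5)*(j + 3)
(2) = l*(l - 6)*(l - 1)*(l + 4)
(3) = y^2 + y/2 - 15/2
(4) = b^4 - 2*b^3 - sqrt(2)*b^3/2 - 5*b^2 + sqrt(2)*b^2 - 2*sqrt(2)*b + 10*b + 4*sqrt(2)
(5) = s*(s - 2)*(s + 5*sqrt(2))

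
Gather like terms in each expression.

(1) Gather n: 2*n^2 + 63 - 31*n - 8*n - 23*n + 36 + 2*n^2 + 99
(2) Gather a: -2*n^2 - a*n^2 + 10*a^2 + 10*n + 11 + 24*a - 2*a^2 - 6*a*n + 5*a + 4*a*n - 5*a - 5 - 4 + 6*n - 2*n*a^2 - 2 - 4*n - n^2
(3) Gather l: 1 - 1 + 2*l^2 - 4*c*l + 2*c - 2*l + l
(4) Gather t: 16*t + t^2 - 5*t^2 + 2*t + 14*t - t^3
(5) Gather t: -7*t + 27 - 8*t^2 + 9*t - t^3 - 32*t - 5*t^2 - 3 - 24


(1) = 4*n^2 - 62*n + 198
(2) = a^2*(8 - 2*n) + a*(-n^2 - 2*n + 24) - 3*n^2 + 12*n
(3) = 2*c + 2*l^2 + l*(-4*c - 1)
(4) = -t^3 - 4*t^2 + 32*t
(5) = -t^3 - 13*t^2 - 30*t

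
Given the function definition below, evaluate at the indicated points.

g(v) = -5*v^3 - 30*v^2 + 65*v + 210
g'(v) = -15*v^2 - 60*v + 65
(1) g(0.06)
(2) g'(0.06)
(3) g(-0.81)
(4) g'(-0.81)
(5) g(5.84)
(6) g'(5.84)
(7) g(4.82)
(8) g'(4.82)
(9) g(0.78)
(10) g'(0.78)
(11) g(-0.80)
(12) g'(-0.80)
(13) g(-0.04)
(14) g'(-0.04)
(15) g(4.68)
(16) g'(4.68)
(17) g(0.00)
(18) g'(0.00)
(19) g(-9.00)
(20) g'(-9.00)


(1) = 213.79
(2) = 61.35
(3) = 140.32
(4) = 103.76
(5) = -1429.45
(6) = -796.98
(7) = -733.57
(8) = -572.69
(9) = 240.08
(10) = 9.07
(11) = 141.36
(12) = 103.40
(13) = 207.35
(14) = 67.38
(15) = -655.39
(16) = -544.34
(17) = 210.00
(18) = 65.00
(19) = 840.00
(20) = -610.00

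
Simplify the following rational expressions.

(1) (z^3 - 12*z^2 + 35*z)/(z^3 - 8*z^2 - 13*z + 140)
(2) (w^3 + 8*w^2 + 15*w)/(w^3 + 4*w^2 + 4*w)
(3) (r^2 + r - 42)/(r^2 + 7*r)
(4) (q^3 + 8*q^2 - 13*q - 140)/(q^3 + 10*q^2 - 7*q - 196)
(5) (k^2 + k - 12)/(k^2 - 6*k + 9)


(1) = z/(z + 4)
(2) = (w^2 + 8*w + 15)/(w^2 + 4*w + 4)
(3) = (r - 6)/r
(4) = (q + 5)/(q + 7)
(5) = (k + 4)/(k - 3)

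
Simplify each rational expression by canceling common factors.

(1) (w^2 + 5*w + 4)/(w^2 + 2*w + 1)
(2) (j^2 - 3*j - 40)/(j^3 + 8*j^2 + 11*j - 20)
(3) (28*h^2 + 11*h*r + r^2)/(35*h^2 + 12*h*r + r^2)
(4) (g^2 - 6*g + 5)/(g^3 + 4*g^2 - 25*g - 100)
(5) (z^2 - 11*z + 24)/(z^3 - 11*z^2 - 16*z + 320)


(1) = (w + 4)/(w + 1)
(2) = (j - 8)/(j^2 + 3*j - 4)
(3) = (4*h + r)/(5*h + r)
(4) = (g - 1)/(g^2 + 9*g + 20)
(5) = (z - 3)/(z^2 - 3*z - 40)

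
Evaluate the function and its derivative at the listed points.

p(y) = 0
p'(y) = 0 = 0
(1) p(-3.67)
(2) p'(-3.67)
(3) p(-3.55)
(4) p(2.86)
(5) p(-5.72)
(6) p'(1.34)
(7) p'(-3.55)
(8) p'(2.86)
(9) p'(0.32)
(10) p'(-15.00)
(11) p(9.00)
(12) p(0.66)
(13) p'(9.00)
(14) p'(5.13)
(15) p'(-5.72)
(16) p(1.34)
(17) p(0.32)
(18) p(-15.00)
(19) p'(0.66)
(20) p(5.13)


(1) = 0.00
(2) = 0.00
(3) = 0.00
(4) = 0.00
(5) = 0.00
(6) = 0.00
(7) = 0.00
(8) = 0.00
(9) = 0.00
(10) = 0.00
(11) = 0.00
(12) = 0.00
(13) = 0.00
(14) = 0.00
(15) = 0.00
(16) = 0.00
(17) = 0.00
(18) = 0.00
(19) = 0.00
(20) = 0.00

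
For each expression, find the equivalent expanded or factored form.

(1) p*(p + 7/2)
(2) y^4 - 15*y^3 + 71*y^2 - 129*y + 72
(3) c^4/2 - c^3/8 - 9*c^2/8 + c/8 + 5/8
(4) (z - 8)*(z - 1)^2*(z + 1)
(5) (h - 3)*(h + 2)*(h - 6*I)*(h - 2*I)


(1) = p^2 + 7*p/2
(2) = (y - 8)*(y - 3)^2*(y - 1)
(3) = (c/2 + 1/2)*(c - 5/4)*(c - 1)*(c + 1)
(4) = z^4 - 9*z^3 + 7*z^2 + 9*z - 8
(5) = h^4 - h^3 - 8*I*h^3 - 18*h^2 + 8*I*h^2 + 12*h + 48*I*h + 72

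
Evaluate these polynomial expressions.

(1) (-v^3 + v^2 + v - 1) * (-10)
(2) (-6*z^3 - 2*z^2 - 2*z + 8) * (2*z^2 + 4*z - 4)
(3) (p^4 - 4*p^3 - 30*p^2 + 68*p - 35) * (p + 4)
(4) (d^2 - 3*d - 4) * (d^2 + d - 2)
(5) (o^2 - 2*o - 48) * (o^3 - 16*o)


(1) = 10*v^3 - 10*v^2 - 10*v + 10
(2) = -12*z^5 - 28*z^4 + 12*z^3 + 16*z^2 + 40*z - 32
(3) = p^5 - 46*p^3 - 52*p^2 + 237*p - 140
(4) = d^4 - 2*d^3 - 9*d^2 + 2*d + 8
(5) = o^5 - 2*o^4 - 64*o^3 + 32*o^2 + 768*o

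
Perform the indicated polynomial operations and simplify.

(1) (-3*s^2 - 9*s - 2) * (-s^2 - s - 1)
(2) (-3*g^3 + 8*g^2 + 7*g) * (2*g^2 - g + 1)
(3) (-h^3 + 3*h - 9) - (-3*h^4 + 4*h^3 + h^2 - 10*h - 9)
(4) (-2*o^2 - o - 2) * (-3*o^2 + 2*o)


(1) = 3*s^4 + 12*s^3 + 14*s^2 + 11*s + 2
(2) = -6*g^5 + 19*g^4 + 3*g^3 + g^2 + 7*g
(3) = 3*h^4 - 5*h^3 - h^2 + 13*h
(4) = 6*o^4 - o^3 + 4*o^2 - 4*o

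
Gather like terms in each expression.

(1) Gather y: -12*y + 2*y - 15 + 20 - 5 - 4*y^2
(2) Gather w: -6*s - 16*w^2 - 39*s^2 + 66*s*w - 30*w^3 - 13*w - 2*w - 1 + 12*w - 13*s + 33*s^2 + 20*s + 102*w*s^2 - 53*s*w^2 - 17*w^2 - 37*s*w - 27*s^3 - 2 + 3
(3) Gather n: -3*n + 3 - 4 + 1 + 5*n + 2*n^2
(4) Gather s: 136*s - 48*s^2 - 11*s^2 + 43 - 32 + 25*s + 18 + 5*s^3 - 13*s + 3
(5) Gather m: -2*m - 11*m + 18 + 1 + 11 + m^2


(1) = -4*y^2 - 10*y
(2) = -27*s^3 - 6*s^2 + s - 30*w^3 + w^2*(-53*s - 33) + w*(102*s^2 + 29*s - 3)
(3) = 2*n^2 + 2*n
(4) = 5*s^3 - 59*s^2 + 148*s + 32
(5) = m^2 - 13*m + 30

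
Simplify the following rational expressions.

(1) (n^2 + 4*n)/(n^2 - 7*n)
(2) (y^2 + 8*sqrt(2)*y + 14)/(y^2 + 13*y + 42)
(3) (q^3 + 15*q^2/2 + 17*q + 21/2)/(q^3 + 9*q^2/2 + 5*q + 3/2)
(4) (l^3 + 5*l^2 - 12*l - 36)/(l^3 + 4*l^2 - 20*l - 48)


(1) = (n + 4)/(n - 7)
(2) = (y^2 + 8*sqrt(2)*y + 14)/(y^2 + 13*y + 42)
(3) = (2*q + 7)/(2*q + 1)
(4) = (l - 3)/(l - 4)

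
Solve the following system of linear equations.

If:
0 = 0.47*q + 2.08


Then:
q = -4.43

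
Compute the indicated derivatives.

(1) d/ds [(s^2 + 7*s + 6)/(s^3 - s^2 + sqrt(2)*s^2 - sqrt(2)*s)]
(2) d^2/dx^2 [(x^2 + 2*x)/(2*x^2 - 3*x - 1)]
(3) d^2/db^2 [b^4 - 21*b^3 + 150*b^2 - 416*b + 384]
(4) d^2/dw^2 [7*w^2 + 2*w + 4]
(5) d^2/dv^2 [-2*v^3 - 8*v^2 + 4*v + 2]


(1) = (s*(2*s + 7)*(s^2 - s + sqrt(2)*s - sqrt(2)) - (s^2 + 7*s + 6)*(3*s^2 - 2*s + 2*sqrt(2)*s - sqrt(2)))/(s^2*(s^2 - s + sqrt(2)*s - sqrt(2))^2)
(2) = 2*(14*x^3 + 6*x^2 + 12*x - 5)/(8*x^6 - 36*x^5 + 42*x^4 + 9*x^3 - 21*x^2 - 9*x - 1)
(3) = 12*b^2 - 126*b + 300
(4) = 14
(5) = -12*v - 16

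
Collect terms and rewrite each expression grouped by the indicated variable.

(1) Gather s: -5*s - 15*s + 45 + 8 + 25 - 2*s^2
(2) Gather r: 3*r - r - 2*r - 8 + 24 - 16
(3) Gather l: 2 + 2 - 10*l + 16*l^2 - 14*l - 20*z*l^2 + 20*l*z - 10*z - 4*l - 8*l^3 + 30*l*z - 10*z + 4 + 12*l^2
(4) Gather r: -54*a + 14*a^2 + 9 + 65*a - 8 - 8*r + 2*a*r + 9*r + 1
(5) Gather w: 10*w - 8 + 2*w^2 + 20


(1) = -2*s^2 - 20*s + 78
(2) = 0
(3) = -8*l^3 + l^2*(28 - 20*z) + l*(50*z - 28) - 20*z + 8
(4) = 14*a^2 + 11*a + r*(2*a + 1) + 2
(5) = 2*w^2 + 10*w + 12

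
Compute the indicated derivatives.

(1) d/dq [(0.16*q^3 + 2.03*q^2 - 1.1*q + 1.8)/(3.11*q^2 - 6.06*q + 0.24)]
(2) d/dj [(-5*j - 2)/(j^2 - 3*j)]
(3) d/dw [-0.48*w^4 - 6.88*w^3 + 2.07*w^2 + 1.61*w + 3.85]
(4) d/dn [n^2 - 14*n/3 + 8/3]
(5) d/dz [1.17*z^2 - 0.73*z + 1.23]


(1) = (0.4976*q^4 - 1.9392*q^3 - 8.7656*q^2 - 10.2216*q + 10.644)/(9.6721*q^4 - 37.6932*q^3 + 38.2164*q^2 - 2.9088*q + 0.0576)
(2) = (5*j^2 + 4*j - 6)/(j^2*(j^2 - 6*j + 9))
(3) = -1.92*w^3 - 20.64*w^2 + 4.14*w + 1.61
(4) = 2*n - 14/3
(5) = 2.34*z - 0.73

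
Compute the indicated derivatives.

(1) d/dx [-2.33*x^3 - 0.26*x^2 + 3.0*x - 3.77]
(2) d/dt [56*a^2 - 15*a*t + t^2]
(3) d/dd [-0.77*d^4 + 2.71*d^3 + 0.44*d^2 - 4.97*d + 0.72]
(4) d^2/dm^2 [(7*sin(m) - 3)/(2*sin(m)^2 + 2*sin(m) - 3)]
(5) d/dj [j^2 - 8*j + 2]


(1) = -6.99*x^2 - 0.52*x + 3.0
(2) = -15*a + 2*t
(3) = -3.08*d^3 + 8.13*d^2 + 0.88*d - 4.97
(4) = (-28*sin(m)^5 + 76*sin(m)^4 - 160*sin(m)^3 - 30*sin(m)^2 + 135*sin(m) + 24)/(2*sin(m) - cos(2*m) - 2)^3
(5) = 2*j - 8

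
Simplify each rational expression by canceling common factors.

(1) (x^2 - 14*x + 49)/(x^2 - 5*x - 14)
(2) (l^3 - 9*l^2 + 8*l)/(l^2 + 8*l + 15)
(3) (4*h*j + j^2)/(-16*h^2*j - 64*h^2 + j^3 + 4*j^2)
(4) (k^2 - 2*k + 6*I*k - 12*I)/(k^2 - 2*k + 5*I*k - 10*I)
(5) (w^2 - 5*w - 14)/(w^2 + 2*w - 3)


(1) = (x - 7)/(x + 2)
(2) = (l^3 - 9*l^2 + 8*l)/(l^2 + 8*l + 15)
(3) = -j/(4*h*j + 16*h - j^2 - 4*j)
(4) = (k + 6*I)/(k + 5*I)
(5) = (w^2 - 5*w - 14)/(w^2 + 2*w - 3)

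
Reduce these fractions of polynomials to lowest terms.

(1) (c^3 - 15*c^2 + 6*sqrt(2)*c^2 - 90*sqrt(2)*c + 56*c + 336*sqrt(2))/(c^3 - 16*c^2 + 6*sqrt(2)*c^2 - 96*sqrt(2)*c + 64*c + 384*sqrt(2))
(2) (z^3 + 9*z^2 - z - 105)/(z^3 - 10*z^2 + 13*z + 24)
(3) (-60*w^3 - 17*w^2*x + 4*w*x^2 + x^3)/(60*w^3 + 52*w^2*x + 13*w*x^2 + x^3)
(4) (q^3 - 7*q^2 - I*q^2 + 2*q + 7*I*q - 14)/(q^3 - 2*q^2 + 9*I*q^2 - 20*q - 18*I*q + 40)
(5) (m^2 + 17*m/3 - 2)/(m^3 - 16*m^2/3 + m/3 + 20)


(1) = (c - 7)/(c - 8)
(2) = (z^2 + 12*z + 35)/(z^2 - 7*z - 8)
(3) = (-12*w^2 - w*x + x^2)/(12*w^2 + 8*w*x + x^2)
(4) = (q^3 + q^2*(-7 - I) + q*(2 + 7*I) - 14)/(q^3 + q^2*(-2 + 9*I) + q*(-20 - 18*I) + 40)
(5) = (3*m^2 + 17*m - 6)/(3*m^3 - 16*m^2 + m + 60)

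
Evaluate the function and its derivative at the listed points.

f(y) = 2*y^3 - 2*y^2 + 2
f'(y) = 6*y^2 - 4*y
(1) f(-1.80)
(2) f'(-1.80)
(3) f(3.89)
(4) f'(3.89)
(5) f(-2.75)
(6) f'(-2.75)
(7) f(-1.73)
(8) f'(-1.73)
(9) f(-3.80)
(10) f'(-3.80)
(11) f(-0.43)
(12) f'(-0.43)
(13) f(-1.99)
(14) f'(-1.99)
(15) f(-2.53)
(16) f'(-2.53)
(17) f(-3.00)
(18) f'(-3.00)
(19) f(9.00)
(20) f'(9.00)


(1) = -16.14
(2) = 26.64
(3) = 89.46
(4) = 75.23
(5) = -54.72
(6) = 56.38
(7) = -14.34
(8) = 24.88
(9) = -136.62
(10) = 101.84
(11) = 1.47
(12) = 2.83
(13) = -21.68
(14) = 31.72
(15) = -43.19
(16) = 48.53
(17) = -70.00
(18) = 66.00
(19) = 1298.00
(20) = 450.00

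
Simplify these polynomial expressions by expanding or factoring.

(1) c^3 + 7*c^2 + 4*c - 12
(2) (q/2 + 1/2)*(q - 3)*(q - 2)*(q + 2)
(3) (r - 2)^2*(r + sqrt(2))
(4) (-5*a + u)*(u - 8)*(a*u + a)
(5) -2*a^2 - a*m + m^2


(1) = (c - 1)*(c + 2)*(c + 6)
(2) = q^4/2 - q^3 - 7*q^2/2 + 4*q + 6
(3) = r^3 - 4*r^2 + sqrt(2)*r^2 - 4*sqrt(2)*r + 4*r + 4*sqrt(2)
(4) = -5*a^2*u^2 + 35*a^2*u + 40*a^2 + a*u^3 - 7*a*u^2 - 8*a*u
(5) = (-2*a + m)*(a + m)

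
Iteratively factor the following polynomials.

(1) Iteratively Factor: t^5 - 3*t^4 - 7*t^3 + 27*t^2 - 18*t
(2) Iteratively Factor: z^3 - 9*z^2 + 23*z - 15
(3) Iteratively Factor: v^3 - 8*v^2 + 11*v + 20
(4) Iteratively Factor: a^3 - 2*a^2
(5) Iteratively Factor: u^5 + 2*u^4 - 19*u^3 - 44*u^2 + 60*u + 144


(1) = (t - 1)*(t^4 - 2*t^3 - 9*t^2 + 18*t) = (t - 1)*(t + 3)*(t^3 - 5*t^2 + 6*t) = (t - 3)*(t - 1)*(t + 3)*(t^2 - 2*t) = (t - 3)*(t - 2)*(t - 1)*(t + 3)*(t)
(2) = (z - 5)*(z^2 - 4*z + 3) = (z - 5)*(z - 3)*(z - 1)
(3) = (v - 4)*(v^2 - 4*v - 5) = (v - 4)*(v + 1)*(v - 5)
(4) = (a)*(a^2 - 2*a) = a*(a - 2)*(a)
(5) = (u + 3)*(u^4 - u^3 - 16*u^2 + 4*u + 48) = (u - 4)*(u + 3)*(u^3 + 3*u^2 - 4*u - 12) = (u - 4)*(u - 2)*(u + 3)*(u^2 + 5*u + 6) = (u - 4)*(u - 2)*(u + 2)*(u + 3)*(u + 3)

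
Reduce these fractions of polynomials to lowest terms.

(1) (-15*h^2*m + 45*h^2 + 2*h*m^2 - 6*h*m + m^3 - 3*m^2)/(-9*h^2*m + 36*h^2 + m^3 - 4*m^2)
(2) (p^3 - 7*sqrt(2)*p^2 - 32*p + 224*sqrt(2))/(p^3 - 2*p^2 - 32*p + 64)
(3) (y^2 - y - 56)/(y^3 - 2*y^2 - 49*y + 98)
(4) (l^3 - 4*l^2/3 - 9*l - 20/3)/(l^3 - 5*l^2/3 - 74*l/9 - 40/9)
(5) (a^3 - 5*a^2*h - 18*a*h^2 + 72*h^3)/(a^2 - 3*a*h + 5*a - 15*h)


(1) = (5*h*m - 15*h + m^2 - 3*m)/(3*h*m - 12*h + m^2 - 4*m)
(2) = (p - 7*sqrt(2))/(p - 2)
(3) = (y - 8)/(y^2 - 9*y + 14)
(4) = (3*l + 3)/(3*l + 2)
(5) = (a^2 - 2*a*h - 24*h^2)/(a + 5)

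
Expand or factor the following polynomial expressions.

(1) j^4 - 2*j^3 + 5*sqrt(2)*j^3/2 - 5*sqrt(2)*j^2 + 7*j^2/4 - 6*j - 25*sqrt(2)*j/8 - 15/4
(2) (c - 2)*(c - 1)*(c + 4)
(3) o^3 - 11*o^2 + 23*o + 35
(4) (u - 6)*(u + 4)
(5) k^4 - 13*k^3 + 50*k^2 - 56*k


(1) = (j - 5/2)*(j + 1/2)*(j + sqrt(2))*(j + 3*sqrt(2)/2)
(2) = c^3 + c^2 - 10*c + 8
(3) = (o - 7)*(o - 5)*(o + 1)
(4) = u^2 - 2*u - 24
(5) = k*(k - 7)*(k - 4)*(k - 2)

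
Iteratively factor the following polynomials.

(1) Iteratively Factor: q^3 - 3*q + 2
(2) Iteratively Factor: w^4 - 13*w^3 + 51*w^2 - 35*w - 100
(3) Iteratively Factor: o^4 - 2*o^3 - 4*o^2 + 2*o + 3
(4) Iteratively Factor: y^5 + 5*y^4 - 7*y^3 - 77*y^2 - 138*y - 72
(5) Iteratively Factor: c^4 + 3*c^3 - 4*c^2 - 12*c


(1) = (q - 1)*(q^2 + q - 2) = (q - 1)*(q + 2)*(q - 1)
(2) = (w + 1)*(w^3 - 14*w^2 + 65*w - 100) = (w - 4)*(w + 1)*(w^2 - 10*w + 25) = (w - 5)*(w - 4)*(w + 1)*(w - 5)
(3) = (o - 3)*(o^3 + o^2 - o - 1) = (o - 3)*(o - 1)*(o^2 + 2*o + 1) = (o - 3)*(o - 1)*(o + 1)*(o + 1)
(4) = (y + 2)*(y^4 + 3*y^3 - 13*y^2 - 51*y - 36) = (y + 2)*(y + 3)*(y^3 - 13*y - 12) = (y + 2)*(y + 3)^2*(y^2 - 3*y - 4) = (y + 1)*(y + 2)*(y + 3)^2*(y - 4)
(5) = (c + 2)*(c^3 + c^2 - 6*c) = (c - 2)*(c + 2)*(c^2 + 3*c) = c*(c - 2)*(c + 2)*(c + 3)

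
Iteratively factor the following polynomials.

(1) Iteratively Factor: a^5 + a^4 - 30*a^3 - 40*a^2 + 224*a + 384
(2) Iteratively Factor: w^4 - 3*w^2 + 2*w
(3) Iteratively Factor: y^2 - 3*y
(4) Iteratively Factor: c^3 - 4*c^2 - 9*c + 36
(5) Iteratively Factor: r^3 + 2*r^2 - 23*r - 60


(1) = (a - 4)*(a^4 + 5*a^3 - 10*a^2 - 80*a - 96) = (a - 4)*(a + 4)*(a^3 + a^2 - 14*a - 24) = (a - 4)^2*(a + 4)*(a^2 + 5*a + 6) = (a - 4)^2*(a + 2)*(a + 4)*(a + 3)
(2) = (w)*(w^3 - 3*w + 2) = w*(w - 1)*(w^2 + w - 2) = w*(w - 1)^2*(w + 2)
(3) = (y - 3)*(y)
(4) = (c + 3)*(c^2 - 7*c + 12) = (c - 3)*(c + 3)*(c - 4)
(5) = (r - 5)*(r^2 + 7*r + 12) = (r - 5)*(r + 3)*(r + 4)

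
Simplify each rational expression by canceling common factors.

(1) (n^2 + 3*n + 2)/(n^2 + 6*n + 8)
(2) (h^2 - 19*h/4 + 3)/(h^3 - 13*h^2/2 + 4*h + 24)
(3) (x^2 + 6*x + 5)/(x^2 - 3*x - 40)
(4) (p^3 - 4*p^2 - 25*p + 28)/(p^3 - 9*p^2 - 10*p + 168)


(1) = (n + 1)/(n + 4)
(2) = (4*h - 3)/(4*h^2 - 10*h - 24)
(3) = (x + 1)/(x - 8)
(4) = (p - 1)/(p - 6)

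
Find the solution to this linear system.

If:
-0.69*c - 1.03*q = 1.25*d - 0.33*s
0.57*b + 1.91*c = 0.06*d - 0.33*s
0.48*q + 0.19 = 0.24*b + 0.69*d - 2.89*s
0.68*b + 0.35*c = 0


Then:
b = 0.0590327552531001*s - 0.00283589081387706
c = 0.00550973072410401 - 0.114692210206023*s
d = 2.40977581667938*s + 0.148452131985479
q = -2.52726421923017*s - 0.183851339011146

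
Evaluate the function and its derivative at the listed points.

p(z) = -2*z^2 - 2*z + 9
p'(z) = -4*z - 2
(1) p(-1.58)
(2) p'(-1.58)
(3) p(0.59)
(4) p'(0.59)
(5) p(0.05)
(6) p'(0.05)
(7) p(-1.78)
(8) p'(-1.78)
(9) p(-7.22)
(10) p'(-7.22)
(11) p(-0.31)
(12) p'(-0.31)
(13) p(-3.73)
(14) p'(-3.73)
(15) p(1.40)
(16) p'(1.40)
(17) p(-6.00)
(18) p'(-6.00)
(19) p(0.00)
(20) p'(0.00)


(1) = 7.17
(2) = 4.32
(3) = 7.12
(4) = -4.36
(5) = 8.89
(6) = -2.20
(7) = 6.22
(8) = 5.12
(9) = -80.82
(10) = 26.88
(11) = 9.43
(12) = -0.76
(13) = -11.37
(14) = 12.92
(15) = 2.28
(16) = -7.60
(17) = -51.00
(18) = 22.00
(19) = 9.00
(20) = -2.00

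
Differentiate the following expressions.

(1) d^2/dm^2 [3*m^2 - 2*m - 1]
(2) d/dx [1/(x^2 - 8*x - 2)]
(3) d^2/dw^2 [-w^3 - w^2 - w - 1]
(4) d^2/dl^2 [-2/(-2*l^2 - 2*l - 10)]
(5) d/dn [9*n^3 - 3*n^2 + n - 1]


(1) = 6
(2) = 2*(4 - x)/(-x^2 + 8*x + 2)^2
(3) = -6*w - 2
(4) = 2*(-l^2 - l + (2*l + 1)^2 - 5)/(l^2 + l + 5)^3
(5) = 27*n^2 - 6*n + 1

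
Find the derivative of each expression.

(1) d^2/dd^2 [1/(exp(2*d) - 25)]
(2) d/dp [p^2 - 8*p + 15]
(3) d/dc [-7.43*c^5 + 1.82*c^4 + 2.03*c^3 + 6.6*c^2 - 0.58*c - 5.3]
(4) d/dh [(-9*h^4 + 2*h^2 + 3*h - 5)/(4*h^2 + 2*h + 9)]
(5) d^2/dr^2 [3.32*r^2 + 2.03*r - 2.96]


(1) = 4*(exp(2*d) + 25)*exp(2*d)/(exp(2*d) - 25)^3
(2) = 2*p - 8
(3) = -37.15*c^4 + 7.28*c^3 + 6.09*c^2 + 13.2*c - 0.58
(4) = (-72*h^5 - 54*h^4 - 324*h^3 - 8*h^2 + 76*h + 37)/(16*h^4 + 16*h^3 + 76*h^2 + 36*h + 81)
(5) = 6.64000000000000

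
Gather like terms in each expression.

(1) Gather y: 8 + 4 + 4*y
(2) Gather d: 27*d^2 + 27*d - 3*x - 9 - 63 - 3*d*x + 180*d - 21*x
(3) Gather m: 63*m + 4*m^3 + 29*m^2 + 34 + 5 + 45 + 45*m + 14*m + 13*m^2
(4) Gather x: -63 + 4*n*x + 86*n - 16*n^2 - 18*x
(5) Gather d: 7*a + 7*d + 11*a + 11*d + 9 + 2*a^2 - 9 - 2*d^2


(1) = 4*y + 12
(2) = 27*d^2 + d*(207 - 3*x) - 24*x - 72
(3) = 4*m^3 + 42*m^2 + 122*m + 84
(4) = -16*n^2 + 86*n + x*(4*n - 18) - 63
(5) = 2*a^2 + 18*a - 2*d^2 + 18*d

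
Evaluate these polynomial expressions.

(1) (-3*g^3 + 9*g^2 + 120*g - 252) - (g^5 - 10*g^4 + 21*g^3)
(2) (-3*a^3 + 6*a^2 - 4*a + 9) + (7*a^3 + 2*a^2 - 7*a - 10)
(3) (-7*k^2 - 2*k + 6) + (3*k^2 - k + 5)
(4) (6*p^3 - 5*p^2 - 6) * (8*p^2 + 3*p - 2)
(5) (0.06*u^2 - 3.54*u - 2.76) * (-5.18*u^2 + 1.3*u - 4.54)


(1) = -g^5 + 10*g^4 - 24*g^3 + 9*g^2 + 120*g - 252
(2) = 4*a^3 + 8*a^2 - 11*a - 1
(3) = -4*k^2 - 3*k + 11
(4) = 48*p^5 - 22*p^4 - 27*p^3 - 38*p^2 - 18*p + 12
(5) = -0.3108*u^4 + 18.4152*u^3 + 9.4224*u^2 + 12.4836*u + 12.5304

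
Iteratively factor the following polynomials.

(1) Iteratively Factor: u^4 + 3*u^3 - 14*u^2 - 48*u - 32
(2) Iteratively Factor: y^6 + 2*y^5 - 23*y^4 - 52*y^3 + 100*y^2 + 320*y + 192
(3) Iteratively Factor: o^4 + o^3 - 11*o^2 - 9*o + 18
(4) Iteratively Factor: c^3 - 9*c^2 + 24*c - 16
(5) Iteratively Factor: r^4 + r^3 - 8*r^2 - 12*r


(1) = (u + 4)*(u^3 - u^2 - 10*u - 8) = (u + 2)*(u + 4)*(u^2 - 3*u - 4) = (u + 1)*(u + 2)*(u + 4)*(u - 4)
(2) = (y + 4)*(y^5 - 2*y^4 - 15*y^3 + 8*y^2 + 68*y + 48) = (y - 3)*(y + 4)*(y^4 + y^3 - 12*y^2 - 28*y - 16) = (y - 4)*(y - 3)*(y + 4)*(y^3 + 5*y^2 + 8*y + 4) = (y - 4)*(y - 3)*(y + 2)*(y + 4)*(y^2 + 3*y + 2) = (y - 4)*(y - 3)*(y + 2)^2*(y + 4)*(y + 1)
(3) = (o - 1)*(o^3 + 2*o^2 - 9*o - 18) = (o - 1)*(o + 2)*(o^2 - 9) = (o - 1)*(o + 2)*(o + 3)*(o - 3)
(4) = (c - 1)*(c^2 - 8*c + 16) = (c - 4)*(c - 1)*(c - 4)
(5) = (r + 2)*(r^3 - r^2 - 6*r) = r*(r + 2)*(r^2 - r - 6) = r*(r - 3)*(r + 2)*(r + 2)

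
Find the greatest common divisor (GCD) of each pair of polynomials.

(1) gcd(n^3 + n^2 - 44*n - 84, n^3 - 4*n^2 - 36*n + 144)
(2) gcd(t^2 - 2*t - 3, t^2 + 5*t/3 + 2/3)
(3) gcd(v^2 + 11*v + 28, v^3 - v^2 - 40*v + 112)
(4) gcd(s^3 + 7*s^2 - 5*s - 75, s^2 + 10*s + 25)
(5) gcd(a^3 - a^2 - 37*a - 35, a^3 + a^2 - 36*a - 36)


(1) = gcd((n - 7)*(n + 2)*(n + 6), (n - 6)*(n - 4)*(n + 6)) = n + 6
(2) = t + 1
(3) = v + 7
(4) = gcd((s - 3)*(s + 5)^2, (s + 5)^2) = s^2 + 10*s + 25
(5) = a + 1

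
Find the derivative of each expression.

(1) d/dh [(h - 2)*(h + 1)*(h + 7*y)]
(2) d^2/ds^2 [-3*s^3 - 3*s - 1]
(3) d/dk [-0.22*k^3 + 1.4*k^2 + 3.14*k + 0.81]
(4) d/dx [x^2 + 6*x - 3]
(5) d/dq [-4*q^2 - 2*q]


(1) = 3*h^2 + 14*h*y - 2*h - 7*y - 2
(2) = -18*s
(3) = -0.66*k^2 + 2.8*k + 3.14
(4) = 2*x + 6
(5) = -8*q - 2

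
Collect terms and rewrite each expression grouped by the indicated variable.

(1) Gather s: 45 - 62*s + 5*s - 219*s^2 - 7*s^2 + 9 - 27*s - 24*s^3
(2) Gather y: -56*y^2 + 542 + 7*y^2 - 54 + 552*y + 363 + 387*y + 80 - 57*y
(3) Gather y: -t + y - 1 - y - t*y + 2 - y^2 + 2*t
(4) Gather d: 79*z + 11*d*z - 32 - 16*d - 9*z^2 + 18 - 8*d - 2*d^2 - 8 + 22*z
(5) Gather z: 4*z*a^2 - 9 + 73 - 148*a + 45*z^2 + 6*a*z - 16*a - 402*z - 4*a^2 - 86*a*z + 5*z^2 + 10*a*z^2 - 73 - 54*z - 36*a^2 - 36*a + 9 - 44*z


(1) = -24*s^3 - 226*s^2 - 84*s + 54
(2) = -49*y^2 + 882*y + 931
(3) = -t*y + t - y^2 + 1
(4) = -2*d^2 + d*(11*z - 24) - 9*z^2 + 101*z - 22
(5) = -40*a^2 - 200*a + z^2*(10*a + 50) + z*(4*a^2 - 80*a - 500)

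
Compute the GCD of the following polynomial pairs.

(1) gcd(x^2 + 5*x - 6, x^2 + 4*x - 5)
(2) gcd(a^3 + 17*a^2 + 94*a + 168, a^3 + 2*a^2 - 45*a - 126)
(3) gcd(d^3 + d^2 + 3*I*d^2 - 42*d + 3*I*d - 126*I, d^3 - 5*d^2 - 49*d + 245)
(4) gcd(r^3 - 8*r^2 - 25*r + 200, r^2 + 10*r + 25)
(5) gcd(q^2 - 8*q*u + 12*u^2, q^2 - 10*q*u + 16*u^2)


(1) = gcd((x - 1)*(x + 6), (x - 1)*(x + 5)) = x - 1
(2) = a + 6
(3) = gcd((d - 6)*(d + 7)*(d + 3*I), (d - 7)*(d - 5)*(d + 7)) = d + 7
(4) = r + 5
(5) = q - 2*u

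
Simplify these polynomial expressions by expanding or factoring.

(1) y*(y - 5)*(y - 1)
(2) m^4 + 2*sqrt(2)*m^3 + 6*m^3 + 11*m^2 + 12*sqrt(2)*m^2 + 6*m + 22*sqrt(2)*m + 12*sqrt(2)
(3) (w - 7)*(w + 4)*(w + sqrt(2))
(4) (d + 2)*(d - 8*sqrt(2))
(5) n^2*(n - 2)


(1) = y^3 - 6*y^2 + 5*y
(2) = (m + 1)*(m + 2)*(m + 3)*(m + 2*sqrt(2))
(3) = w^3 - 3*w^2 + sqrt(2)*w^2 - 28*w - 3*sqrt(2)*w - 28*sqrt(2)
(4) = d^2 - 8*sqrt(2)*d + 2*d - 16*sqrt(2)
(5) = n^3 - 2*n^2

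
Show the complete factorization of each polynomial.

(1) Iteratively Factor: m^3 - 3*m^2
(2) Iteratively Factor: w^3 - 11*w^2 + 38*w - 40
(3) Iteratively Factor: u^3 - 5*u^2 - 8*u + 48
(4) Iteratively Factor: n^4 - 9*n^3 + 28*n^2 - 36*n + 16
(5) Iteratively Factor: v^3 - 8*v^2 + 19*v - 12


(1) = (m - 3)*(m^2) = m*(m - 3)*(m)
(2) = (w - 2)*(w^2 - 9*w + 20) = (w - 4)*(w - 2)*(w - 5)
(3) = (u + 3)*(u^2 - 8*u + 16) = (u - 4)*(u + 3)*(u - 4)
(4) = (n - 2)*(n^3 - 7*n^2 + 14*n - 8) = (n - 4)*(n - 2)*(n^2 - 3*n + 2) = (n - 4)*(n - 2)^2*(n - 1)
(5) = (v - 3)*(v^2 - 5*v + 4) = (v - 3)*(v - 1)*(v - 4)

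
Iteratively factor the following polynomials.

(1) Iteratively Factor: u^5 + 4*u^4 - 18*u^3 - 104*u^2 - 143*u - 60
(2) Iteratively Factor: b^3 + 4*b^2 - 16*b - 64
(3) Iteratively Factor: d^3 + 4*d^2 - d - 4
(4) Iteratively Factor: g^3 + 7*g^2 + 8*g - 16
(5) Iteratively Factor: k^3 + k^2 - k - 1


(1) = (u + 1)*(u^4 + 3*u^3 - 21*u^2 - 83*u - 60) = (u + 1)*(u + 4)*(u^3 - u^2 - 17*u - 15) = (u + 1)*(u + 3)*(u + 4)*(u^2 - 4*u - 5) = (u - 5)*(u + 1)*(u + 3)*(u + 4)*(u + 1)
(2) = (b + 4)*(b^2 - 16) = (b + 4)^2*(b - 4)
(3) = (d + 4)*(d^2 - 1) = (d + 1)*(d + 4)*(d - 1)
(4) = (g + 4)*(g^2 + 3*g - 4) = (g - 1)*(g + 4)*(g + 4)
(5) = (k + 1)*(k^2 - 1) = (k - 1)*(k + 1)*(k + 1)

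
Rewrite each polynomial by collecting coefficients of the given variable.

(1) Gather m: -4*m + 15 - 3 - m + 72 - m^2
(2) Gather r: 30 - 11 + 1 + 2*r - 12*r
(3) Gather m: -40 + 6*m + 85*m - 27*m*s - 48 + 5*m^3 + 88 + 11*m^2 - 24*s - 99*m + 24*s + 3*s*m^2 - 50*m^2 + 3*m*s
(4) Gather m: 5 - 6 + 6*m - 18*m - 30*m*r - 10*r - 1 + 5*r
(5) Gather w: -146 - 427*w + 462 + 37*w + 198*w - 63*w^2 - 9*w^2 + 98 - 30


(1) = -m^2 - 5*m + 84
(2) = 20 - 10*r
(3) = 5*m^3 + m^2*(3*s - 39) + m*(-24*s - 8)
(4) = m*(-30*r - 12) - 5*r - 2
(5) = -72*w^2 - 192*w + 384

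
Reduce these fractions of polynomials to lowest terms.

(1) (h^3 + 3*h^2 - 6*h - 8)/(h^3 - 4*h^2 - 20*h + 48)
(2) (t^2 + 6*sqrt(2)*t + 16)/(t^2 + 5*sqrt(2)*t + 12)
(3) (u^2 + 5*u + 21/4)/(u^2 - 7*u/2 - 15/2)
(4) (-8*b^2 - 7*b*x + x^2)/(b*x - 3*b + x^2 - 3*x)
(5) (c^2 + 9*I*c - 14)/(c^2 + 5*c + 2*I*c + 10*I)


(1) = (h + 1)/(h - 6)
(2) = (t + 4*sqrt(2))/(t + 3*sqrt(2))
(3) = (2*u + 7)/(2*u - 10)
(4) = (-8*b + x)/(x - 3)
(5) = (c + 7*I)/(c + 5)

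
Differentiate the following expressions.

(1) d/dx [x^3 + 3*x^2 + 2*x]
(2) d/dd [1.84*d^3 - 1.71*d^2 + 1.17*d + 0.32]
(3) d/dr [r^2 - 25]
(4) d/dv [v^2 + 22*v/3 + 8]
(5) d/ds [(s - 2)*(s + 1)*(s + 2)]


(1) = 3*x^2 + 6*x + 2
(2) = 5.52*d^2 - 3.42*d + 1.17
(3) = 2*r
(4) = 2*v + 22/3
(5) = 3*s^2 + 2*s - 4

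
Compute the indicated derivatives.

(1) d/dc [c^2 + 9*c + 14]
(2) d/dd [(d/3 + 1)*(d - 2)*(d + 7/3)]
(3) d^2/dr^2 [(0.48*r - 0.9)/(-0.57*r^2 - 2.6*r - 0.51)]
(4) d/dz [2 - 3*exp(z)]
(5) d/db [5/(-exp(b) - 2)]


(1) = 2*c + 9
(2) = d^2 + 20*d/9 - 11/9
(3) = (-(0.48*r - 0.9)*(1.14*r + 2.6)*(2.28*r + 5.2) + (1.6416*r + 1.47)*(0.57*r^2 + 2.6*r + 0.51))/(0.57*r^2 + 2.6*r + 0.51)^3
(4) = -3*exp(z)
(5) = 5*exp(b)/(exp(b) + 2)^2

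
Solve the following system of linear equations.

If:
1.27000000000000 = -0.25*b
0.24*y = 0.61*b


Then:
b = -5.08
y = -12.91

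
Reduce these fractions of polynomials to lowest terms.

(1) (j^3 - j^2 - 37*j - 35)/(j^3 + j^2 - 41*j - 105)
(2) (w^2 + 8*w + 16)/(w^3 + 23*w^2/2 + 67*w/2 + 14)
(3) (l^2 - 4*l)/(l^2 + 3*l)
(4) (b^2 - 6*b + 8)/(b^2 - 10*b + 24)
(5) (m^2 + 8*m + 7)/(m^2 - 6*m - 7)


(1) = (j + 1)/(j + 3)
(2) = (2*w + 8)/(2*w^2 + 15*w + 7)
(3) = (l - 4)/(l + 3)
(4) = (b - 2)/(b - 6)
(5) = (m + 7)/(m - 7)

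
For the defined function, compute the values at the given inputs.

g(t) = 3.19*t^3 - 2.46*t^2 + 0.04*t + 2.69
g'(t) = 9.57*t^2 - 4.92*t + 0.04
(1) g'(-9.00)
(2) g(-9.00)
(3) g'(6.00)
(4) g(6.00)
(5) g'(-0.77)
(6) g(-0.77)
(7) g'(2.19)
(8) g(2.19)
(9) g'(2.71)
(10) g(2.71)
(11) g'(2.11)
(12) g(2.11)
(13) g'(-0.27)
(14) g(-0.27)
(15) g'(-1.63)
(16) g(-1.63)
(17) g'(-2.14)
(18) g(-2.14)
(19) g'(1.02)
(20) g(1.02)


(1) = 819.49
(2) = -2522.44
(3) = 315.04
(4) = 603.41
(5) = 9.50
(6) = -0.26
(7) = 35.16
(8) = 24.49
(9) = 56.99
(10) = 48.22
(11) = 32.27
(12) = 21.79
(13) = 2.07
(14) = 2.44
(15) = 33.49
(16) = -17.73
(17) = 54.40
(18) = -39.92
(19) = 4.98
(20) = 3.56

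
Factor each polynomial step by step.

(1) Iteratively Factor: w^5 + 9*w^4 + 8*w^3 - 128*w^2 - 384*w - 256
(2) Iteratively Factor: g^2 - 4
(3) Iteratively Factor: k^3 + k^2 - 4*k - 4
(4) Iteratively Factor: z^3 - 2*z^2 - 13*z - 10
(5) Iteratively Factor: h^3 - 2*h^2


(1) = (w + 1)*(w^4 + 8*w^3 - 128*w - 256) = (w - 4)*(w + 1)*(w^3 + 12*w^2 + 48*w + 64) = (w - 4)*(w + 1)*(w + 4)*(w^2 + 8*w + 16) = (w - 4)*(w + 1)*(w + 4)^2*(w + 4)
(2) = (g - 2)*(g + 2)
(3) = (k + 1)*(k^2 - 4) = (k + 1)*(k + 2)*(k - 2)
(4) = (z + 1)*(z^2 - 3*z - 10) = (z - 5)*(z + 1)*(z + 2)
(5) = (h)*(h^2 - 2*h) = h^2*(h - 2)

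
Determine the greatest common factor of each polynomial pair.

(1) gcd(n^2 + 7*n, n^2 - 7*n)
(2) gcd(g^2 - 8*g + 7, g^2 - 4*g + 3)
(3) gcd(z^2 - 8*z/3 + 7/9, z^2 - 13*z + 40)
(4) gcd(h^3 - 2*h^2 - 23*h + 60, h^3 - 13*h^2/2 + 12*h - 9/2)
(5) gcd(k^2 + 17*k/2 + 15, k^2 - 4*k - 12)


(1) = gcd(n*(n + 7), n*(n - 7)) = n
(2) = g - 1
(3) = gcd((z - 7/3)*(z - 1/3), (z - 8)*(z - 5)) = 1
(4) = h - 3
(5) = 1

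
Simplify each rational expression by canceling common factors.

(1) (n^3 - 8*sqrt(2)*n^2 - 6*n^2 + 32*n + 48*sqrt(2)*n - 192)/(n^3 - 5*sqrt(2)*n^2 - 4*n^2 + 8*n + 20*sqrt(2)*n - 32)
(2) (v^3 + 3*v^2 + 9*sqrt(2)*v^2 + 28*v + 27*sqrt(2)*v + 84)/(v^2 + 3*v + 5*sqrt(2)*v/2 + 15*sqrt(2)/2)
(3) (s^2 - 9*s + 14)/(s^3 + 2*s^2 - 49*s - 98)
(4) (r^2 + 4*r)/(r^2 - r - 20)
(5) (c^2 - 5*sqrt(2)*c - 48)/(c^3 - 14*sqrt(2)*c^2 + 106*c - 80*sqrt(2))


(1) = (n^2 + n*(-6 - 4*sqrt(2)) + 24*sqrt(2))/(n^2 + n*(-4 - sqrt(2)) + 4*sqrt(2))
(2) = (2*v^2 + 18*sqrt(2)*v + 56)/(2*v + 5*sqrt(2))
(3) = (s - 2)/(s^2 + 9*s + 14)
(4) = r/(r - 5)
(5) = (c + 3*sqrt(2))/(c^2 - 6*sqrt(2)*c + 10)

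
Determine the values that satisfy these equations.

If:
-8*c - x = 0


Then:
c = -x/8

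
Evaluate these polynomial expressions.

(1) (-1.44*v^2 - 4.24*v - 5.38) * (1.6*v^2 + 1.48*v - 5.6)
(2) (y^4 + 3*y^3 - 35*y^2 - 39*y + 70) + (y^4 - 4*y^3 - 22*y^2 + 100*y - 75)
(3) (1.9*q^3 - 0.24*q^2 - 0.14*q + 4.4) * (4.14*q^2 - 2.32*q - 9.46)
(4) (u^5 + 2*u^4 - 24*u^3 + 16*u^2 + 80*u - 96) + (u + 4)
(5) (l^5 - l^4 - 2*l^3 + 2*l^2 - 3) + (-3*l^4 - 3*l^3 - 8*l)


(1) = -2.304*v^4 - 8.9152*v^3 - 6.8192*v^2 + 15.7816*v + 30.128
(2) = 2*y^4 - y^3 - 57*y^2 + 61*y - 5
(3) = 7.866*q^5 - 5.4016*q^4 - 17.9968*q^3 + 20.8112*q^2 - 8.8836*q - 41.624
(4) = u^5 + 2*u^4 - 24*u^3 + 16*u^2 + 81*u - 92
(5) = l^5 - 4*l^4 - 5*l^3 + 2*l^2 - 8*l - 3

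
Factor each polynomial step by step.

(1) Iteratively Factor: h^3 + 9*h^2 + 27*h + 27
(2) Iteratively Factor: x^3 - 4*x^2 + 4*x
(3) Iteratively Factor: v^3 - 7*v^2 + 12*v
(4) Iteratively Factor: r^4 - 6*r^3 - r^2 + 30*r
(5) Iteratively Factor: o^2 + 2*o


(1) = (h + 3)*(h^2 + 6*h + 9) = (h + 3)^2*(h + 3)
(2) = (x)*(x^2 - 4*x + 4) = x*(x - 2)*(x - 2)
(3) = (v)*(v^2 - 7*v + 12) = v*(v - 4)*(v - 3)
(4) = (r - 5)*(r^3 - r^2 - 6*r) = (r - 5)*(r - 3)*(r^2 + 2*r) = r*(r - 5)*(r - 3)*(r + 2)
(5) = (o + 2)*(o)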